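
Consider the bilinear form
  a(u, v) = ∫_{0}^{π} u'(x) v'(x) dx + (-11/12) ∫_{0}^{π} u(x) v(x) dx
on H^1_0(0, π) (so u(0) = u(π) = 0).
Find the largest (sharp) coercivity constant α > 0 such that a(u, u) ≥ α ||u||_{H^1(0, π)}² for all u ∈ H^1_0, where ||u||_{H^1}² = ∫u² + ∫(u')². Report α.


α = 1/24

Coercivity of a(·,·) on H^1_0(0, π) means a(u, u) ≥ α ||u||_{H^1}² for every u ∈ H^1_0.
The interval has length L = π, and Poincaré/coercivity depend only on L. Here a(u, u) = ∫(u')² + (-11/12)·∫u².
Here c = -11/12 < 0 with |c| < (π/L)² = 1, so coercivity still holds. The condition a(u,u) ≥ α||u||_{H^1}² reads (1−α)∫(u')² ≥ (α−c)∫u². Any admissible α is ≤ 1 (rapidly oscillating u have ∫u²/∫(u')² → 0), and α = 1 would force 0 ≥ (1−c)∫u², impossible since c < 1; so 1−α > 0. By the sharp Poincaré inequality on H^1_0 of an interval of length L, ∫(u')² ≥ (π/L)²∫u² with equality for the first sine mode sin(π(x−x₀)/L) (x₀ the left endpoint), so the inequality holds for all u iff (1−α)(π/L)² ≥ α − c, i.e. α ≤ ((π/L)² + c)/((π/L)² + 1) = (1 + c(L/π)²)/(1 + (L/π)²). (Direct route, valid since c ≤ 0: Poincaré gives c∫u² ≥ c(L/π)²∫(u')², so a(u,u) ≥ (1 + c(L/π)²)∫(u')², while ||u||_{H^1}² ≤ (1 + (L/π)²)∫(u')²; dividing yields the same α.) With (π/L)² = 1 and c = -11/12, the largest admissible constant is α = ((π/L)² + c)/((π/L)² + 1).
Simplifying, α = 1/24.


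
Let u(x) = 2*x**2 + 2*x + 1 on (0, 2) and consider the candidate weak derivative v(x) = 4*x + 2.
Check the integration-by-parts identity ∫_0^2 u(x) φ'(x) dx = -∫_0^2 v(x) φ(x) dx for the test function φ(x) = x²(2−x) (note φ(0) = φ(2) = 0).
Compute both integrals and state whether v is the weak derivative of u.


LHS = -136/15, RHS = -136/15. Yes, v = u' weakly.

u(x) = 2*x**2 + 2*x + 1, classical derivative u'(x) = 4*x + 2.
φ(x) = x²(2−x), so φ'(x) = x*(4 - 3*x).
Note φ(0) = φ(2) = 0, so the boundary term u·φ vanishes.
LHS = ∫_0^2 u(x) φ'(x) dx = ∫_0^2 (-6*x^4 + 2*x^3 + 5*x^2 + 4*x) dx. Term by term:
  ∫_0^2 -6*x^4 dx = -192/5;  ∫_0^2 2*x^3 dx = 8;  ∫_0^2 5*x^2 dx = 40/3;
  ∫_0^2 4*x dx = 8.
Sum: -192/5 + 8 + 40/3 + 8 = -136/15.
So LHS = -136/15.
∫_0^2 v(x) φ(x) dx = ∫_0^2 (-4*x^4 + 6*x^3 + 4*x^2) dx. Term by term:
  ∫_0^2 -4*x^4 dx = -128/5;  ∫_0^2 6*x^3 dx = 24;  ∫_0^2 4*x^2 dx = 32/3.
Sum: -128/5 + 24 + 32/3 = 136/15.
So RHS = -∫_0^2 v(x) φ(x) dx = -136/15.
LHS = RHS, so the identity holds for this test φ.
Moreover u is smooth here and v(x) = u'(x) = 4*x + 2 pointwise, so the identity holds for every test function. Hence v is the weak derivative of u.


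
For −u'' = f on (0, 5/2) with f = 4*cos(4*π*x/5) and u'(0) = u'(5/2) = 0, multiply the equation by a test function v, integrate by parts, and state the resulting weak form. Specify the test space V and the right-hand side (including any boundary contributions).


V = H^1(0, 5/2) (no boundary constraint on v; u is determined up to an additive constant); weak form: ∫_0^5/2 u'v' dx = ∫_0^5/2 (4*cos(4*π*x/5)) v dx for all v ∈ V.

Multiply both sides by a test function v and integrate from 0 to 5/2:
  ∫_0^5/2 −u''(x) v(x) dx = ∫_0^5/2 f(x) v(x) dx.
Integrate the LHS by parts once:
  ∫_0^5/2 −u'' v dx = −[u'(x) v(x)]_0^5/2 + ∫_0^5/2 u'(x) v'(x) dx.
Thus ∫_0^5/2 u'(x) v'(x) dx = ∫_0^5/2 f(x) v(x) dx + [u'(x) v(x)]_0^5/2.
Choose V so that boundary terms are either known or forced to vanish.
u has homogeneous Neumann: u'(0) = u'(5/2) = 0. So [u' v]_0^5/2 = 0·v(5/2) − 0·v(0) = 0 for any v; take V = H^1(0, 5/2).
Weak formulation: find u (satisfying any essential BC) such that ∫_0^5/2 u'(x) v'(x) dx = ∫_0^5/2 f v dx for all v ∈ V (homogeneous Neumann, so boundary terms vanish).
Substituting f(x) = 4*cos(4*π*x/5), the right-hand side is ∫_0^5/2 (4*cos(4*π*x/5)) v dx.
Compatibility check (pure Neumann): taking v ≡ 1 ∈ V gives 0 = ∫_0^5/2 f dx + (0) − (0), i.e. ∫_0^5/2 f dx must equal u'(0) − u'(5/2) = 0. Indeed ∫_0^5/2 (4*cos(4*π*x/5)) dx = 0, so the data are compatible. The solution is then unique only up to an additive constant (fix it e.g. by requiring ∫_0^5/2 u dx = 0).


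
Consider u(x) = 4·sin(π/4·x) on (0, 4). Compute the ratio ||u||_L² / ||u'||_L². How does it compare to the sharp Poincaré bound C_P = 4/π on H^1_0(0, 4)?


||u||_L² / ||u'||_L² = 4/π = C_P.

u(x) = 4·sin(π/4·x), so u'(x) = π*cos(π*x/4).
Writing u(x) = A·sin(kπx/L) with A = 4 and k = 1, use ∫_0^L sin²(kπx/L) dx = L/2 and ∫_0^L cos²(kπx/L) dx = L/2.
u² = 16·sin²(π/4·x) and (u')² = π^2·cos²(π/4·x), and each of sin², cos² integrates to L/2 = 2 over (0, 4).
∫_0^4 u² dx = 32, so ||u||_L² = 4*sqrt(2).
∫_0^4 (u')² dx = 2*π^2, so ||u'||_L² = sqrt(2)*π.
Ratio ||u||_L² / ||u'||_L² = 4/π.
Sharp Poincaré constant on H^1_0(0, 4) is C_P = L/π = 4/π, achieved by sin(π/4·x).
This is the k = 1 eigenfunction (up to amplitude), so the ratio equals the sharp Poincaré constant exactly.


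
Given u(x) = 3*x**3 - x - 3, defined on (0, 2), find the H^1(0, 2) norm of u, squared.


||u||_{H^1}^2 = 11744/21

The H^1 norm (squared) on an interval (0, L) is
  ||u||_{H^1}^2 = ∫_0^L u(x)^2 dx + ∫_0^L u'(x)^2 dx.
Compute u'(x) = 9*x**2 - 1.
Then u(x)^2 = 9*x**6 - 6*x**4 - 18*x**3 + x**2 + 6*x + 9 and u'(x)^2 = 81*x**4 - 18*x**2 + 1.
Integrate each monomial from 0 to 2 using ∫_0^2 c·x^n dx = c·2^(n+1)/(n+1):
  ∫_0^2 u(x)^2 dx = ∫_0^2 (9*x^6 - 6*x^4 - 18*x^3 + x^2 + 6*x + 9) dx. Term by term:
    ∫_0^2 9*x^6 dx = 1152/7;  ∫_0^2 -6*x^4 dx = -192/5;  ∫_0^2 -18*x^3 dx = -72;
    ∫_0^2 x^2 dx = 8/3;  ∫_0^2 6*x dx = 12;  ∫_0^2 9 dx = 18.
  Sum: 1152/7 − 192/5 − 72 + 8/3 + 12 + 18 = 9118/105.
  ∫_0^2 u'(x)^2 dx = ∫_0^2 (81*x^4 - 18*x^2 + 1) dx. Term by term:
    ∫_0^2 81*x^4 dx = 2592/5;  ∫_0^2 -18*x^2 dx = -48;  ∫_0^2 1 dx = 2.
  Sum: 2592/5 − 48 + 2 = 2362/5.
Adding: ||u||_{H^1}^2 = 9118/105 + 2362/5 = 11744/21.


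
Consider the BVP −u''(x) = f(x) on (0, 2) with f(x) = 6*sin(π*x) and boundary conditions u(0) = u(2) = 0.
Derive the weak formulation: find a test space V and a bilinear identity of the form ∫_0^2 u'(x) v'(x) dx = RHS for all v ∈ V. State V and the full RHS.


V = H^1_0(0, 2) (so v(0) = v(2) = 0); weak form: ∫_0^2 u'v' dx = ∫_0^2 (6*sin(π*x)) v dx for all v ∈ V.

Multiply both sides by a test function v and integrate from 0 to 2:
  ∫_0^2 −u''(x) v(x) dx = ∫_0^2 f(x) v(x) dx.
Integrate the LHS by parts once:
  ∫_0^2 −u'' v dx = −[u'(x) v(x)]_0^2 + ∫_0^2 u'(x) v'(x) dx.
Thus ∫_0^2 u'(x) v'(x) dx = ∫_0^2 f(x) v(x) dx + [u'(x) v(x)]_0^2.
Choose V so that boundary terms are either known or forced to vanish.
u is Dirichlet: u(0) = u(2) = 0. Let V = H^1_0(0, 2); then v(0) = v(2) = 0, and [u' v]_0^2 = 0.
Weak formulation: find u (satisfying any essential BC) such that ∫_0^2 u'(x) v'(x) dx = ∫_0^2 f v dx for all v ∈ V.
Substituting f(x) = 6*sin(π*x), the right-hand side is ∫_0^2 (6*sin(π*x)) v dx.


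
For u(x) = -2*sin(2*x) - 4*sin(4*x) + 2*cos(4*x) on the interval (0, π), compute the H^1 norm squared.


||u||_{H^1(0,π)}^2 = 180*π

u'(x) = -8*sin(4*x) - 4*cos(2*x) - 16*cos(4*x).
Expand u² and (u')² and integrate term by term on (0, π), using: for integers n ≥ 1, ∫_0^π sin²(nx) dx = ∫_0^π cos²(nx) dx = π/2; for n ≠ n', ∫_0^π sin(nx)sin(n'x) dx = ∫_0^π cos(nx)cos(n'x) dx = 0; and by product-to-sum, ∫_0^π sin(nx)cos(n'x) dx = ½∫_0^π [sin((n+n')x) + sin((n−n')x)] dx, which is 0 when n+n' is even and 2n/(n²−n'²) when n+n' is odd (it need not vanish on (0, π)).
  u² squared terms: (-4)²·∫sin(4x)² dx = 16·π/2 = 8*π;  (-2)²·∫sin(2x)² dx = 4·π/2 = 2*π;  (2)²·∫cos(4x)² dx = 4·π/2 = 2*π.
  u² cross terms: 2·(-4)·(-2)·∫sin(4x)·sin(2x) dx = 16·(0) = 0;  2·(-4)·(2)·∫sin(4x)·cos(4x) dx = -16·(0) = 0;  2·(-2)·(2)·∫sin(2x)·cos(4x) dx = -8·(0) = 0.
  So ∫_0^π u² dx = 8*π + 2*π + 2*π + 0 + 0 + 0 = 12*π.
  (u')² squared terms: (-16)²·∫cos(4x)² dx = 256·π/2 = 128*π;  (-8)²·∫sin(4x)² dx = 64·π/2 = 32*π;  (-4)²·∫cos(2x)² dx = 16·π/2 = 8*π.
  (u')² cross terms: 2·(-16)·(-8)·∫cos(4x)·sin(4x) dx = 256·(0) = 0;  2·(-16)·(-4)·∫cos(4x)·cos(2x) dx = 128·(0) = 0;  2·(-8)·(-4)·∫sin(4x)·cos(2x) dx = 64·(0) = 0.
  So ∫_0^π (u')² dx = 128*π + 32*π + 8*π + 0 + 0 + 0 = 168*π.
||u||_{H^1}^2 = (12*π) + (168*π) = 180*π.


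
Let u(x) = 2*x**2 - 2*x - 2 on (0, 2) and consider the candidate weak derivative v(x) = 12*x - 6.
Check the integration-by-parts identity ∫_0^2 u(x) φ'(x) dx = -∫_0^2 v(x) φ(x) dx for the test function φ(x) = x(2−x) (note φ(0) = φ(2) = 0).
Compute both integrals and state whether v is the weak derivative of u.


LHS = -8/3, RHS = -8. No, v is not the weak derivative of u.

u(x) = 2*x**2 - 2*x - 2, classical derivative u'(x) = 4*x - 2.
φ(x) = x(2−x), so φ'(x) = 2 - 2*x.
Note φ(0) = φ(2) = 0, so the boundary term u·φ vanishes.
LHS = ∫_0^2 u(x) φ'(x) dx = ∫_0^2 (-4*x^3 + 8*x^2 - 4) dx. Term by term:
  ∫_0^2 -4*x^3 dx = -16;  ∫_0^2 8*x^2 dx = 64/3;  ∫_0^2 -4 dx = -8.
Sum: -16 + 64/3 − 8 = -8/3.
So LHS = -8/3.
∫_0^2 v(x) φ(x) dx = ∫_0^2 (-12*x^3 + 30*x^2 - 12*x) dx. Term by term:
  ∫_0^2 -12*x^3 dx = -48;  ∫_0^2 30*x^2 dx = 80;  ∫_0^2 -12*x dx = -24.
Sum: -48 + 80 − 24 = 8.
So RHS = -∫_0^2 v(x) φ(x) dx = -8.
LHS − RHS = 16/3 ≠ 0, so the identity fails.
(For a valid weak derivative the identity must hold for EVERY test function, in particular this one. The failure shows v is NOT the weak derivative of u.)
Correct weak derivative would be u'(x) = 4*x - 2.


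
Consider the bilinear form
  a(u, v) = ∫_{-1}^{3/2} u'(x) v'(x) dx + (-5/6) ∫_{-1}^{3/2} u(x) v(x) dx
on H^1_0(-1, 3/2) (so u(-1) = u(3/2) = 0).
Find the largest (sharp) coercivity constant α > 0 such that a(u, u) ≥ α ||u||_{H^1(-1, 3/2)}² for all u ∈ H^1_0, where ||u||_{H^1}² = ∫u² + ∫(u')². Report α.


α = (-125 + 24*π^2)/(6*(25 + 4*π^2))

Coercivity of a(·,·) on H^1_0(-1, 3/2) means a(u, u) ≥ α ||u||_{H^1}² for every u ∈ H^1_0.
The interval has length L = 5/2, and Poincaré/coercivity depend only on L. Here a(u, u) = ∫(u')² + (-5/6)·∫u².
Here c = -5/6 < 0 with |c| < (π/L)² = 4*π^2/25, so coercivity still holds. The condition a(u,u) ≥ α||u||_{H^1}² reads (1−α)∫(u')² ≥ (α−c)∫u². Any admissible α is ≤ 1 (rapidly oscillating u have ∫u²/∫(u')² → 0), and α = 1 would force 0 ≥ (1−c)∫u², impossible since c < 1; so 1−α > 0. By the sharp Poincaré inequality on H^1_0 of an interval of length L, ∫(u')² ≥ (π/L)²∫u² with equality for the first sine mode sin(π(x−x₀)/L) (x₀ the left endpoint), so the inequality holds for all u iff (1−α)(π/L)² ≥ α − c, i.e. α ≤ ((π/L)² + c)/((π/L)² + 1) = (1 + c(L/π)²)/(1 + (L/π)²). (Direct route, valid since c ≤ 0: Poincaré gives c∫u² ≥ c(L/π)²∫(u')², so a(u,u) ≥ (1 + c(L/π)²)∫(u')², while ||u||_{H^1}² ≤ (1 + (L/π)²)∫(u')²; dividing yields the same α.) With (π/L)² = 4*π^2/25 and c = -5/6, the largest admissible constant is α = ((π/L)² + c)/((π/L)² + 1).
Simplifying, α = (-125 + 24*π^2)/(6*(25 + 4*π^2)).


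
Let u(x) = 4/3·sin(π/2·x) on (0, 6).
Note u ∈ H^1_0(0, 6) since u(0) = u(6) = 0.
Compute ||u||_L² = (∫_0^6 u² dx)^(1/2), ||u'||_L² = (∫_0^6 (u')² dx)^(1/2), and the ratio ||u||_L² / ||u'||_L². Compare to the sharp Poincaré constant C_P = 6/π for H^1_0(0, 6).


||u||_L² / ||u'||_L² = 2/π < C_P = 6/π.

u(x) = 4/3·sin(π/2·x), so u'(x) = 2*π*cos(π*x/2)/3.
Writing u(x) = A·sin(kπx/L) with A = 4/3 and k = 3, use ∫_0^L sin²(kπx/L) dx = L/2 and ∫_0^L cos²(kπx/L) dx = L/2.
u² = 16/9·sin²(π/2·x) and (u')² = 4*π^2/9·cos²(π/2·x), and each of sin², cos² integrates to L/2 = 3 over (0, 6).
∫_0^6 u² dx = 16/3, so ||u||_L² = 4*sqrt(3)/3.
∫_0^6 (u')² dx = 4*π^2/3, so ||u'||_L² = 2*sqrt(3)*π/3.
Ratio ||u||_L² / ||u'||_L² = 2/π.
Sharp Poincaré constant on H^1_0(0, 6) is C_P = L/π = 6/π, achieved by sin(π/6·x).
This is the k = 3 harmonic; the ratio L/(kπ) is strictly less than C_P = L/π, consistent with the sharp inequality ||u||_L² ≤ C_P ||u'||_L².


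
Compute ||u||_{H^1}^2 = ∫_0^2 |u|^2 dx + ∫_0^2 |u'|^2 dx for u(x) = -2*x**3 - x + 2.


||u||_{H^1}^2 = 7010/21

The H^1 norm (squared) on an interval (0, L) is
  ||u||_{H^1}^2 = ∫_0^L u(x)^2 dx + ∫_0^L u'(x)^2 dx.
Compute u'(x) = -6*x**2 - 1.
Then u(x)^2 = 4*x**6 + 4*x**4 - 8*x**3 + x**2 - 4*x + 4 and u'(x)^2 = 36*x**4 + 12*x**2 + 1.
Integrate each monomial from 0 to 2 using ∫_0^2 c·x^n dx = c·2^(n+1)/(n+1):
  ∫_0^2 u(x)^2 dx = ∫_0^2 (4*x^6 + 4*x^4 - 8*x^3 + x^2 - 4*x + 4) dx. Term by term:
    ∫_0^2 4*x^6 dx = 512/7;  ∫_0^2 4*x^4 dx = 128/5;  ∫_0^2 -8*x^3 dx = -32;
    ∫_0^2 x^2 dx = 8/3;  ∫_0^2 -4*x dx = -8;  ∫_0^2 4 dx = 8.
  Sum: 512/7 + 128/5 − 32 + 8/3 − 8 + 8 = 7288/105.
  ∫_0^2 u'(x)^2 dx = ∫_0^2 (36*x^4 + 12*x^2 + 1) dx. Term by term:
    ∫_0^2 36*x^4 dx = 1152/5;  ∫_0^2 12*x^2 dx = 32;  ∫_0^2 1 dx = 2.
  Sum: 1152/5 + 32 + 2 = 1322/5.
Adding: ||u||_{H^1}^2 = 7288/105 + 1322/5 = 7010/21.


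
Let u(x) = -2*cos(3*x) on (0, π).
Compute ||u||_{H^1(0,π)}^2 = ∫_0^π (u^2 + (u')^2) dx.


||u||_{H^1(0,π)}^2 = 20*π

u'(x) = 6*sin(3*x).
Expand u² and (u')² and integrate term by term on (0, π), using: for integers n ≥ 1, ∫_0^π sin²(nx) dx = ∫_0^π cos²(nx) dx = π/2; for n ≠ n', ∫_0^π sin(nx)sin(n'x) dx = ∫_0^π cos(nx)cos(n'x) dx = 0; and by product-to-sum, ∫_0^π sin(nx)cos(n'x) dx = ½∫_0^π [sin((n+n')x) + sin((n−n')x)] dx, which is 0 when n+n' is even and 2n/(n²−n'²) when n+n' is odd (it need not vanish on (0, π)).
  u² squared terms: (-2)²·∫cos(3x)² dx = 4·π/2 = 2*π.
  So ∫_0^π u² dx = 2*π.
  (u')² squared terms: (6)²·∫sin(3x)² dx = 36·π/2 = 18*π.
  So ∫_0^π (u')² dx = 18*π.
||u||_{H^1}^2 = (2*π) + (18*π) = 20*π.


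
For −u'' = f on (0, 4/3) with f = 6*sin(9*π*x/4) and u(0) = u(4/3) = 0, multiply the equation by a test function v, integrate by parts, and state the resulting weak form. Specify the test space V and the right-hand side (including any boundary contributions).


V = H^1_0(0, 4/3) (so v(0) = v(4/3) = 0); weak form: ∫_0^4/3 u'v' dx = ∫_0^4/3 (6*sin(9*π*x/4)) v dx for all v ∈ V.

Multiply both sides by a test function v and integrate from 0 to 4/3:
  ∫_0^4/3 −u''(x) v(x) dx = ∫_0^4/3 f(x) v(x) dx.
Integrate the LHS by parts once:
  ∫_0^4/3 −u'' v dx = −[u'(x) v(x)]_0^4/3 + ∫_0^4/3 u'(x) v'(x) dx.
Thus ∫_0^4/3 u'(x) v'(x) dx = ∫_0^4/3 f(x) v(x) dx + [u'(x) v(x)]_0^4/3.
Choose V so that boundary terms are either known or forced to vanish.
u is Dirichlet: u(0) = u(4/3) = 0. Let V = H^1_0(0, 4/3); then v(0) = v(4/3) = 0, and [u' v]_0^4/3 = 0.
Weak formulation: find u (satisfying any essential BC) such that ∫_0^4/3 u'(x) v'(x) dx = ∫_0^4/3 f v dx for all v ∈ V.
Substituting f(x) = 6*sin(9*π*x/4), the right-hand side is ∫_0^4/3 (6*sin(9*π*x/4)) v dx.


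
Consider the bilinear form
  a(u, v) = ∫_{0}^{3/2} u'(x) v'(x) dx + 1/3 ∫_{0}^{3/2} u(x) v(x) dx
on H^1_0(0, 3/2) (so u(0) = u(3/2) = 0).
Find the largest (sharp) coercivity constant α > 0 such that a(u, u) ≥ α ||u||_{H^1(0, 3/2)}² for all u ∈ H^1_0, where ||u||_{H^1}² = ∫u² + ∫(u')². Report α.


α = (3 + 4*π^2)/(9 + 4*π^2)

Coercivity of a(·,·) on H^1_0(0, 3/2) means a(u, u) ≥ α ||u||_{H^1}² for every u ∈ H^1_0.
The interval has length L = 3/2, and Poincaré/coercivity depend only on L. Here a(u, u) = ∫(u')² + (1/3)·∫u².
Here 0 < c = 1/3 < 1. The condition a(u,u) ≥ α||u||_{H^1}² reads (1−α)∫(u')² ≥ (α−c)∫u². Any admissible α is ≤ 1 (rapidly oscillating u have ∫u²/∫(u')² → 0), and α = 1 would force 0 ≥ (1−c)∫u², impossible since c < 1; so 1−α > 0. By the sharp Poincaré inequality on H^1_0 of an interval of length L, ∫(u')² ≥ (π/L)²∫u² with equality for the first sine mode sin(π(x−x₀)/L) (x₀ the left endpoint), so the inequality holds for all u iff (1−α)(π/L)² ≥ α − c, i.e. α ≤ ((π/L)² + c)/((π/L)² + 1) = (1 + c(L/π)²)/(1 + (L/π)²). With (π/L)² = 4*π^2/9 and c = 1/3, the largest admissible constant is α = ((π/L)² + c)/((π/L)² + 1).
Simplifying, α = (3 + 4*π^2)/(9 + 4*π^2).


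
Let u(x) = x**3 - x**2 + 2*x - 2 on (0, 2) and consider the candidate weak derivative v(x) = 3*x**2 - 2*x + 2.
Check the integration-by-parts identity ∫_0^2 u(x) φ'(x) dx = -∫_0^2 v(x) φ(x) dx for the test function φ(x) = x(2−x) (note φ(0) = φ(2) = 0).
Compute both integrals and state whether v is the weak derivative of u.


LHS = -24/5, RHS = -24/5. Yes, v = u' weakly.

u(x) = x**3 - x**2 + 2*x - 2, classical derivative u'(x) = 3*x**2 - 2*x + 2.
φ(x) = x(2−x), so φ'(x) = 2 - 2*x.
Note φ(0) = φ(2) = 0, so the boundary term u·φ vanishes.
LHS = ∫_0^2 u(x) φ'(x) dx = ∫_0^2 (-2*x^4 + 4*x^3 - 6*x^2 + 8*x - 4) dx. Term by term:
  ∫_0^2 -2*x^4 dx = -64/5;  ∫_0^2 4*x^3 dx = 16;  ∫_0^2 -6*x^2 dx = -16;
  ∫_0^2 8*x dx = 16;  ∫_0^2 -4 dx = -8.
Sum: -64/5 + 16 − 16 + 16 − 8 = -24/5.
So LHS = -24/5.
∫_0^2 v(x) φ(x) dx = ∫_0^2 (-3*x^4 + 8*x^3 - 6*x^2 + 4*x) dx. Term by term:
  ∫_0^2 -3*x^4 dx = -96/5;  ∫_0^2 8*x^3 dx = 32;  ∫_0^2 -6*x^2 dx = -16;
  ∫_0^2 4*x dx = 8.
Sum: -96/5 + 32 − 16 + 8 = 24/5.
So RHS = -∫_0^2 v(x) φ(x) dx = -24/5.
LHS = RHS, so the identity holds for this test φ.
Moreover u is smooth here and v(x) = u'(x) = 3*x**2 - 2*x + 2 pointwise, so the identity holds for every test function. Hence v is the weak derivative of u.


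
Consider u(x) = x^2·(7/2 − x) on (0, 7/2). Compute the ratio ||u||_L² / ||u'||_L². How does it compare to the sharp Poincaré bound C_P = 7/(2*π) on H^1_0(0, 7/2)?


||u||_L² / ||u'||_L² = sqrt(14)/4 < C_P = 7/(2*π).

u(x) = x^2·(7/2 − x), so u'(x) = x*(7 - 3*x).
u(x) = x^2·(7/2 − x) vanishes at x = 0 and x = 7/2, so u ∈ H^1_0(0, 7/2). Differentiate via the product rule and integrate the resulting polynomials term by term.
  ∫_0^7/2 u² dx = ∫_0^7/2 (x^6 - 7*x^5 + 49*x^4/4) dx. Term by term:
    ∫_0^7/2 x^6 dx = 117649/128;  ∫_0^7/2 -7*x^5 dx = -823543/384;  ∫_0^7/2 49*x^4/4 dx = 823543/640.
  Sum: 117649/128 − 823543/384 + 823543/640 = 117649/1920.
  ∫_0^7/2 (u')² dx = ∫_0^7/2 (9*x^4 - 42*x^3 + 49*x^2) dx. Term by term:
    ∫_0^7/2 9*x^4 dx = 151263/160;  ∫_0^7/2 -42*x^3 dx = -50421/32;  ∫_0^7/2 49*x^2 dx = 16807/24.
  Sum: 151263/160 − 50421/32 + 16807/24 = 16807/240.
∫_0^7/2 u² dx = 117649/1920, so ||u||_L² = 343*sqrt(30)/240.
∫_0^7/2 (u')² dx = 16807/240, so ||u'||_L² = 49*sqrt(105)/60.
Ratio ||u||_L² / ||u'||_L² = sqrt(14)/4.
Sharp Poincaré constant on H^1_0(0, 7/2) is C_P = L/π = 7/(2*π), achieved by sin(2*π/7·x).
A polynomial bump cannot attain the sharp Poincaré constant (only the first sine eigenfunction does), so the ratio is strictly less than C_P, consistent with ||u||_L² ≤ C_P ||u'||_L².


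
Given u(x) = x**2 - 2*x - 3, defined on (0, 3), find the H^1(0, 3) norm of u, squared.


||u||_{H^1}^2 = 213/5

The H^1 norm (squared) on an interval (0, L) is
  ||u||_{H^1}^2 = ∫_0^L u(x)^2 dx + ∫_0^L u'(x)^2 dx.
Compute u'(x) = 2*x - 2.
Then u(x)^2 = x**4 - 4*x**3 - 2*x**2 + 12*x + 9 and u'(x)^2 = 4*x**2 - 8*x + 4.
Integrate each monomial from 0 to 3 using ∫_0^3 c·x^n dx = c·3^(n+1)/(n+1):
  ∫_0^3 u(x)^2 dx = ∫_0^3 (x^4 - 4*x^3 - 2*x^2 + 12*x + 9) dx. Term by term:
    ∫_0^3 x^4 dx = 243/5;  ∫_0^3 -4*x^3 dx = -81;  ∫_0^3 -2*x^2 dx = -18;
    ∫_0^3 12*x dx = 54;  ∫_0^3 9 dx = 27.
  Sum: 243/5 − 81 − 18 + 54 + 27 = 153/5.
  ∫_0^3 u'(x)^2 dx = ∫_0^3 (4*x^2 - 8*x + 4) dx. Term by term:
    ∫_0^3 4*x^2 dx = 36;  ∫_0^3 -8*x dx = -36;  ∫_0^3 4 dx = 12.
  Sum: 36 − 36 + 12 = 12.
Adding: ||u||_{H^1}^2 = 153/5 + 12 = 213/5.


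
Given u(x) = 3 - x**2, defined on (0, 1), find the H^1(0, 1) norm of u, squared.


||u||_{H^1}^2 = 128/15

The H^1 norm (squared) on an interval (0, L) is
  ||u||_{H^1}^2 = ∫_0^L u(x)^2 dx + ∫_0^L u'(x)^2 dx.
Compute u'(x) = -2*x.
Then u(x)^2 = x**4 - 6*x**2 + 9 and u'(x)^2 = 4*x**2.
Integrate each monomial from 0 to 1 using ∫_0^1 c·x^n dx = c·1^(n+1)/(n+1):
  ∫_0^1 u(x)^2 dx = ∫_0^1 (x^4 - 6*x^2 + 9) dx. Term by term:
    ∫_0^1 x^4 dx = 1/5;  ∫_0^1 -6*x^2 dx = -2;  ∫_0^1 9 dx = 9.
  Sum: 1/5 − 2 + 9 = 36/5.
  ∫_0^1 u'(x)^2 dx = ∫_0^1 (4*x^2) dx. Term by term:
    ∫_0^1 4*x^2 dx = 4/3.
Adding: ||u||_{H^1}^2 = 36/5 + 4/3 = 128/15.


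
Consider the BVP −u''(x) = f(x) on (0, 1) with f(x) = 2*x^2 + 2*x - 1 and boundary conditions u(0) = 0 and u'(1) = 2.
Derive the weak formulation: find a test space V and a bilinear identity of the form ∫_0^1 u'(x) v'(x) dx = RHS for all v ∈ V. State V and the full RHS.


V = {v ∈ H^1(0, 1) : v(0) = 0} (test functions vanish at x = 0 where u is specified); weak form: ∫_0^1 u'v' dx = ∫_0^1 (2*x^2 + 2*x - 1) v dx + 2·v(1) for all v ∈ V.

Multiply both sides by a test function v and integrate from 0 to 1:
  ∫_0^1 −u''(x) v(x) dx = ∫_0^1 f(x) v(x) dx.
Integrate the LHS by parts once:
  ∫_0^1 −u'' v dx = −[u'(x) v(x)]_0^1 + ∫_0^1 u'(x) v'(x) dx.
Thus ∫_0^1 u'(x) v'(x) dx = ∫_0^1 f(x) v(x) dx + [u'(x) v(x)]_0^1.
Choose V so that boundary terms are either known or forced to vanish.
Mixed BC: u(0) = 0 (Dirichlet) and u'(1) = 2 (Neumann). Define V = {v ∈ H^1(0, 1) : v(0) = 0}. Then [u' v]_0^1 = u'(1)·v(1) − u'(0)·0 = 2·v(1).
Weak formulation: find u (satisfying any essential BC) such that ∫_0^1 u'(x) v'(x) dx = ∫_0^1 f v dx + 2·v(1) for all v ∈ V (Dirichlet at 0 absorbed into V; Neumann datum at x = 1 contributes the boundary term).
Substituting f(x) = 2*x^2 + 2*x - 1, the right-hand side is ∫_0^1 (2*x^2 + 2*x - 1) v dx + 2·v(1).


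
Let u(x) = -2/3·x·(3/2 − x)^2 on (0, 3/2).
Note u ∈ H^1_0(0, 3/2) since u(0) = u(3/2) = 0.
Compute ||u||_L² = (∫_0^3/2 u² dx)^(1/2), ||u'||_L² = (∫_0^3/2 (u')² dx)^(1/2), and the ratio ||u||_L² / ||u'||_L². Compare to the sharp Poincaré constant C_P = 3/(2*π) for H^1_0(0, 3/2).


||u||_L² / ||u'||_L² = 3*sqrt(14)/28 < C_P = 3/(2*π).

u(x) = -2/3·x·(3/2 − x)^2, so u'(x) = (1 - 2*x)*(x - 3/2).
u(x) = -2/3·x·(3/2 − x)^2 vanishes at x = 0 and x = 3/2, so u ∈ H^1_0(0, 3/2). Differentiate via the product rule and integrate the resulting polynomials term by term.
  ∫_0^3/2 u² dx = ∫_0^3/2 (4*x^6/9 - 8*x^5/3 + 6*x^4 - 6*x^3 + 9*x^2/4) dx. Term by term:
    ∫_0^3/2 4*x^6/9 dx = 243/224;  ∫_0^3/2 -8*x^5/3 dx = -81/16;  ∫_0^3/2 6*x^4 dx = 729/80;
    ∫_0^3/2 -6*x^3 dx = -243/32;  ∫_0^3/2 9*x^2/4 dx = 81/32.
  Sum: 243/224 − 81/16 + 729/80 − 243/32 + 81/32 = 81/1120.
  ∫_0^3/2 (u')² dx = ∫_0^3/2 (4*x^4 - 16*x^3 + 22*x^2 - 12*x + 9/4) dx. Term by term:
    ∫_0^3/2 4*x^4 dx = 243/40;  ∫_0^3/2 -16*x^3 dx = -81/4;  ∫_0^3/2 22*x^2 dx = 99/4;
    ∫_0^3/2 -12*x dx = -27/2;  ∫_0^3/2 9/4 dx = 27/8.
  Sum: 243/40 − 81/4 + 99/4 − 27/2 + 27/8 = 9/20.
∫_0^3/2 u² dx = 81/1120, so ||u||_L² = 9*sqrt(70)/280.
∫_0^3/2 (u')² dx = 9/20, so ||u'||_L² = 3*sqrt(5)/10.
Ratio ||u||_L² / ||u'||_L² = 3*sqrt(14)/28.
Sharp Poincaré constant on H^1_0(0, 3/2) is C_P = L/π = 3/(2*π), achieved by sin(2*π/3·x).
A polynomial bump cannot attain the sharp Poincaré constant (only the first sine eigenfunction does), so the ratio is strictly less than C_P, consistent with ||u||_L² ≤ C_P ||u'||_L².


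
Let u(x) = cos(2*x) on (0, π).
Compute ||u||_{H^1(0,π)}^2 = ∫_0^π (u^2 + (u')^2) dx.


||u||_{H^1(0,π)}^2 = 5*π/2

u'(x) = -2*sin(2*x).
Expand u² and (u')² and integrate term by term on (0, π), using: for integers n ≥ 1, ∫_0^π sin²(nx) dx = ∫_0^π cos²(nx) dx = π/2; for n ≠ n', ∫_0^π sin(nx)sin(n'x) dx = ∫_0^π cos(nx)cos(n'x) dx = 0; and by product-to-sum, ∫_0^π sin(nx)cos(n'x) dx = ½∫_0^π [sin((n+n')x) + sin((n−n')x)] dx, which is 0 when n+n' is even and 2n/(n²−n'²) when n+n' is odd (it need not vanish on (0, π)).
  u² squared terms: (1)²·∫cos(2x)² dx = 1·π/2 = π/2.
  So ∫_0^π u² dx = π/2.
  (u')² squared terms: (-2)²·∫sin(2x)² dx = 4·π/2 = 2*π.
  So ∫_0^π (u')² dx = 2*π.
||u||_{H^1}^2 = (π/2) + (2*π) = 5*π/2.


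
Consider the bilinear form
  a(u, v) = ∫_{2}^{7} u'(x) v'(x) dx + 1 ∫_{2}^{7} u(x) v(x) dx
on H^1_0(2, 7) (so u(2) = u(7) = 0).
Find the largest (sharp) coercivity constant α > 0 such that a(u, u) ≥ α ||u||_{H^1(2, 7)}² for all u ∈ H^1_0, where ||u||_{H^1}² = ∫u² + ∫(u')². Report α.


α = 1

Coercivity of a(·,·) on H^1_0(2, 7) means a(u, u) ≥ α ||u||_{H^1}² for every u ∈ H^1_0.
The interval has length L = 5, and Poincaré/coercivity depend only on L. Here a(u, u) = ∫(u')² + (1)·∫u².
Here c = 1 ≥ 1, so a(u,u) = ∫(u')² + c∫u² ≥ ∫(u')² + ∫u² = ||u||_{H^1}², i.e. α = 1 works. No larger α is possible: a(u,u) ≥ α||u||_{H^1}² means (1−α)∫(u')² ≥ (α−c)∫u², and for the modes u_n = sin(nπ(x−x₀)/L) (x₀ the left endpoint) one has ∫u_n²/∫(u_n')² = (L/(nπ))² → 0, so a(u_n,u_n)/||u_n||_{H^1}² → 1. Hence the optimal constant is α = 1.
Therefore α = 1.


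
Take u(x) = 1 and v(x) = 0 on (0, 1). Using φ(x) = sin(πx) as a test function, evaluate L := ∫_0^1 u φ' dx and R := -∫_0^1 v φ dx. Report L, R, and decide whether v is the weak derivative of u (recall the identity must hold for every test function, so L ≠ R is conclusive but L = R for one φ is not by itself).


LHS = 0, RHS = 0. Yes, v = u' weakly.

u(x) = 1, classical derivative u'(x) = 0.
φ(x) = sin(πx), so φ'(x) = π*cos(π*x).
Note φ(0) = φ(1) = 0, so the boundary term u·φ vanishes.
LHS = ∫_0^1 u(x) φ'(x) dx = ∫_0^1 (π*cos(π*x)) dx. Term by term:
  ∫_0^1 π*cos(π*x) dx = 0.
So LHS = 0.
∫_0^1 v(x) φ(x) dx = ∫_0^1 (0) dx. Term by term:
  ∫_0^1 0 dx = 0.
So RHS = -∫_0^1 v(x) φ(x) dx = 0.
LHS = RHS, so the identity holds for this test φ.
Moreover u is smooth here and v(x) = u'(x) = 0 pointwise, so the identity holds for every test function. Hence v is the weak derivative of u.


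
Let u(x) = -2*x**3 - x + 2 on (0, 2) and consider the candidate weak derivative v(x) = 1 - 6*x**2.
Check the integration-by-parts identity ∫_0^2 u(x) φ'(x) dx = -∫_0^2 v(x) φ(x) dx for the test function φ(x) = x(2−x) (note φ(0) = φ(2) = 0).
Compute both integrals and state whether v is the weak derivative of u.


LHS = 164/15, RHS = 124/15. No, v is not the weak derivative of u.

u(x) = -2*x**3 - x + 2, classical derivative u'(x) = -6*x**2 - 1.
φ(x) = x(2−x), so φ'(x) = 2 - 2*x.
Note φ(0) = φ(2) = 0, so the boundary term u·φ vanishes.
LHS = ∫_0^2 u(x) φ'(x) dx = ∫_0^2 (4*x^4 - 4*x^3 + 2*x^2 - 6*x + 4) dx. Term by term:
  ∫_0^2 4*x^4 dx = 128/5;  ∫_0^2 -4*x^3 dx = -16;  ∫_0^2 2*x^2 dx = 16/3;
  ∫_0^2 -6*x dx = -12;  ∫_0^2 4 dx = 8.
Sum: 128/5 − 16 + 16/3 − 12 + 8 = 164/15.
So LHS = 164/15.
∫_0^2 v(x) φ(x) dx = ∫_0^2 (6*x^4 - 12*x^3 - x^2 + 2*x) dx. Term by term:
  ∫_0^2 6*x^4 dx = 192/5;  ∫_0^2 -12*x^3 dx = -48;  ∫_0^2 -x^2 dx = -8/3;
  ∫_0^2 2*x dx = 4.
Sum: 192/5 − 48 − 8/3 + 4 = -124/15.
So RHS = -∫_0^2 v(x) φ(x) dx = 124/15.
LHS − RHS = 8/3 ≠ 0, so the identity fails.
(For a valid weak derivative the identity must hold for EVERY test function, in particular this one. The failure shows v is NOT the weak derivative of u.)
Correct weak derivative would be u'(x) = -6*x**2 - 1.


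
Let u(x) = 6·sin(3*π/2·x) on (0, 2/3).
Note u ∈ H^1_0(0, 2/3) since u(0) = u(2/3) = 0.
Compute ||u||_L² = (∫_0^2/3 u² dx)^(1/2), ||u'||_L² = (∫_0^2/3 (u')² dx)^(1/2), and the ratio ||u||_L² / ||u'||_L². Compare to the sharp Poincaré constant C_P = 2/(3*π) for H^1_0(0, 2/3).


||u||_L² / ||u'||_L² = 2/(3*π) = C_P.

u(x) = 6·sin(3*π/2·x), so u'(x) = 9*π*cos(3*π*x/2).
Writing u(x) = A·sin(kπx/L) with A = 6 and k = 1, use ∫_0^L sin²(kπx/L) dx = L/2 and ∫_0^L cos²(kπx/L) dx = L/2.
u² = 36·sin²(3*π/2·x) and (u')² = 81*π^2·cos²(3*π/2·x), and each of sin², cos² integrates to L/2 = 1/3 over (0, 2/3).
∫_0^2/3 u² dx = 12, so ||u||_L² = 2*sqrt(3).
∫_0^2/3 (u')² dx = 27*π^2, so ||u'||_L² = 3*sqrt(3)*π.
Ratio ||u||_L² / ||u'||_L² = 2/(3*π).
Sharp Poincaré constant on H^1_0(0, 2/3) is C_P = L/π = 2/(3*π), achieved by sin(3*π/2·x).
This is the k = 1 eigenfunction (up to amplitude), so the ratio equals the sharp Poincaré constant exactly.


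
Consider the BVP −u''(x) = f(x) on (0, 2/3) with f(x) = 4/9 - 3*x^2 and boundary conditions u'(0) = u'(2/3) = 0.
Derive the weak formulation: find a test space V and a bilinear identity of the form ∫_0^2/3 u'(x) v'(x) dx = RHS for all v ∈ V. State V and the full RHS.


V = H^1(0, 2/3) (no boundary constraint on v; u is determined up to an additive constant); weak form: ∫_0^2/3 u'v' dx = ∫_0^2/3 (4/9 - 3*x^2) v dx for all v ∈ V.

Multiply both sides by a test function v and integrate from 0 to 2/3:
  ∫_0^2/3 −u''(x) v(x) dx = ∫_0^2/3 f(x) v(x) dx.
Integrate the LHS by parts once:
  ∫_0^2/3 −u'' v dx = −[u'(x) v(x)]_0^2/3 + ∫_0^2/3 u'(x) v'(x) dx.
Thus ∫_0^2/3 u'(x) v'(x) dx = ∫_0^2/3 f(x) v(x) dx + [u'(x) v(x)]_0^2/3.
Choose V so that boundary terms are either known or forced to vanish.
u has homogeneous Neumann: u'(0) = u'(2/3) = 0. So [u' v]_0^2/3 = 0·v(2/3) − 0·v(0) = 0 for any v; take V = H^1(0, 2/3).
Weak formulation: find u (satisfying any essential BC) such that ∫_0^2/3 u'(x) v'(x) dx = ∫_0^2/3 f v dx for all v ∈ V (homogeneous Neumann, so boundary terms vanish).
Substituting f(x) = 4/9 - 3*x^2, the right-hand side is ∫_0^2/3 (4/9 - 3*x^2) v dx.
Compatibility check (pure Neumann): taking v ≡ 1 ∈ V gives 0 = ∫_0^2/3 f dx + (0) − (0), i.e. ∫_0^2/3 f dx must equal u'(0) − u'(2/3) = 0. Indeed ∫_0^2/3 (4/9 - 3*x^2) dx = 0, so the data are compatible. The solution is then unique only up to an additive constant (fix it e.g. by requiring ∫_0^2/3 u dx = 0).


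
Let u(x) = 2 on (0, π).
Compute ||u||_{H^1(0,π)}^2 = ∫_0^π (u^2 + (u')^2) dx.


||u||_{H^1(0,π)}^2 = 4*π

u'(x) = 0.
Expand u² and (u')² and integrate term by term on (0, π), using: for integers n ≥ 1, ∫_0^π sin²(nx) dx = ∫_0^π cos²(nx) dx = π/2; for n ≠ n', ∫_0^π sin(nx)sin(n'x) dx = ∫_0^π cos(nx)cos(n'x) dx = 0; and by product-to-sum, ∫_0^π sin(nx)cos(n'x) dx = ½∫_0^π [sin((n+n')x) + sin((n−n')x)] dx, which is 0 when n+n' is even and 2n/(n²−n'²) when n+n' is odd (it need not vanish on (0, π)). For the constant mode: ∫_0^π 1 dx = π, ∫_0^π cos(nx) dx = 0, ∫_0^π sin(nx) dx = (1−(−1)^n)/n.
  u² squared terms: (2)²·∫1 dx = 4·π = 4*π.
  So ∫_0^π u² dx = 4*π.
  u' ≡ 0, so ∫_0^π (u')² dx = 0.
||u||_{H^1}^2 = (4*π) + (0) = 4*π.


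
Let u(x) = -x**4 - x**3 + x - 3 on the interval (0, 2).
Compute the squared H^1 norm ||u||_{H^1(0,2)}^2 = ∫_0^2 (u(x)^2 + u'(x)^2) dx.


||u||_{H^1}^2 = 231928/315

The H^1 norm (squared) on an interval (0, L) is
  ||u||_{H^1}^2 = ∫_0^L u(x)^2 dx + ∫_0^L u'(x)^2 dx.
Compute u'(x) = -4*x**3 - 3*x**2 + 1.
Then u(x)^2 = x**8 + 2*x**7 + x**6 - 2*x**5 + 4*x**4 + 6*x**3 + x**2 - 6*x + 9 and u'(x)^2 = 16*x**6 + 24*x**5 + 9*x**4 - 8*x**3 - 6*x**2 + 1.
Integrate each monomial from 0 to 2 using ∫_0^2 c·x^n dx = c·2^(n+1)/(n+1):
  ∫_0^2 u(x)^2 dx = ∫_0^2 (x^8 + 2*x^7 + x^6 - 2*x^5 + 4*x^4 + 6*x^3 + x^2 - 6*x + 9) dx. Term by term:
    ∫_0^2 x^8 dx = 512/9;  ∫_0^2 2*x^7 dx = 64;  ∫_0^2 x^6 dx = 128/7;
    ∫_0^2 -2*x^5 dx = -64/3;  ∫_0^2 4*x^4 dx = 128/5;  ∫_0^2 6*x^3 dx = 24;
    ∫_0^2 x^2 dx = 8/3;  ∫_0^2 -6*x dx = -12;  ∫_0^2 9 dx = 18.
  Sum: 512/9 + 64 + 128/7 − 64/3 + 128/5 + 24 + 8/3 − 12 + 18 = 55474/315.
  ∫_0^2 u'(x)^2 dx = ∫_0^2 (16*x^6 + 24*x^5 + 9*x^4 - 8*x^3 - 6*x^2 + 1) dx. Term by term:
    ∫_0^2 16*x^6 dx = 2048/7;  ∫_0^2 24*x^5 dx = 256;  ∫_0^2 9*x^4 dx = 288/5;
    ∫_0^2 -8*x^3 dx = -32;  ∫_0^2 -6*x^2 dx = -16;  ∫_0^2 1 dx = 2.
  Sum: 2048/7 + 256 + 288/5 − 32 − 16 + 2 = 19606/35.
Adding: ||u||_{H^1}^2 = 55474/315 + 19606/35 = 231928/315.


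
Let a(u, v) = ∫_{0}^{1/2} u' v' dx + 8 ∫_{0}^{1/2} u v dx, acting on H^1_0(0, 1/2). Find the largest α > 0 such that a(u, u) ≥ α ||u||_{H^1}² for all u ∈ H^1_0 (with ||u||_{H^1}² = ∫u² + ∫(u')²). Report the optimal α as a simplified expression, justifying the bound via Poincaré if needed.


α = 1

Coercivity of a(·,·) on H^1_0(0, 1/2) means a(u, u) ≥ α ||u||_{H^1}² for every u ∈ H^1_0.
The interval has length L = 1/2, and Poincaré/coercivity depend only on L. Here a(u, u) = ∫(u')² + (8)·∫u².
Here c = 8 ≥ 1, so a(u,u) = ∫(u')² + c∫u² ≥ ∫(u')² + ∫u² = ||u||_{H^1}², i.e. α = 1 works. No larger α is possible: a(u,u) ≥ α||u||_{H^1}² means (1−α)∫(u')² ≥ (α−c)∫u², and for the modes u_n = sin(nπ(x−x₀)/L) (x₀ the left endpoint) one has ∫u_n²/∫(u_n')² = (L/(nπ))² → 0, so a(u_n,u_n)/||u_n||_{H^1}² → 1. Hence the optimal constant is α = 1.
Therefore α = 1.


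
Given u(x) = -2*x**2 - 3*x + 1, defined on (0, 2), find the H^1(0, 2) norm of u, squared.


||u||_{H^1}^2 = 928/5

The H^1 norm (squared) on an interval (0, L) is
  ||u||_{H^1}^2 = ∫_0^L u(x)^2 dx + ∫_0^L u'(x)^2 dx.
Compute u'(x) = -4*x - 3.
Then u(x)^2 = 4*x**4 + 12*x**3 + 5*x**2 - 6*x + 1 and u'(x)^2 = 16*x**2 + 24*x + 9.
Integrate each monomial from 0 to 2 using ∫_0^2 c·x^n dx = c·2^(n+1)/(n+1):
  ∫_0^2 u(x)^2 dx = ∫_0^2 (4*x^4 + 12*x^3 + 5*x^2 - 6*x + 1) dx. Term by term:
    ∫_0^2 4*x^4 dx = 128/5;  ∫_0^2 12*x^3 dx = 48;  ∫_0^2 5*x^2 dx = 40/3;
    ∫_0^2 -6*x dx = -12;  ∫_0^2 1 dx = 2.
  Sum: 128/5 + 48 + 40/3 − 12 + 2 = 1154/15.
  ∫_0^2 u'(x)^2 dx = ∫_0^2 (16*x^2 + 24*x + 9) dx. Term by term:
    ∫_0^2 16*x^2 dx = 128/3;  ∫_0^2 24*x dx = 48;  ∫_0^2 9 dx = 18.
  Sum: 128/3 + 48 + 18 = 326/3.
Adding: ||u||_{H^1}^2 = 1154/15 + 326/3 = 928/5.


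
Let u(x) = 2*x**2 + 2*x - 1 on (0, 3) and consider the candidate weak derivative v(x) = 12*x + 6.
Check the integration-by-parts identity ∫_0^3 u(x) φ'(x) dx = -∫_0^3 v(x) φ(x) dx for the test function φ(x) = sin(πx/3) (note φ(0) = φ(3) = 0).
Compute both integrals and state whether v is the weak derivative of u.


LHS = -48/π, RHS = -144/π. No, v is not the weak derivative of u.

u(x) = 2*x**2 + 2*x - 1, classical derivative u'(x) = 4*x + 2.
φ(x) = sin(πx/3), so φ'(x) = π*cos(π*x/3)/3.
Note φ(0) = φ(3) = 0, so the boundary term u·φ vanishes.
LHS = ∫_0^3 u(x) φ'(x) dx = ∫_0^3 (2*π*x^2*cos(π*x/3)/3 + 2*π*x*cos(π*x/3)/3 - π*cos(π*x/3)/3) dx. Term by term:
  ∫_0^3 -π*cos(π*x/3)/3 dx = 0;  ∫_0^3 2*π*x*cos(π*x/3)/3 dx = -12/π;  ∫_0^3 2*π*x^2*cos(π*x/3)/3 dx = -36/π.
Sum: 0 − 12/π − 36/π = -48/π.
So LHS = -48/π.
∫_0^3 v(x) φ(x) dx = ∫_0^3 (12*x*sin(π*x/3) + 6*sin(π*x/3)) dx. Term by term:
  ∫_0^3 6*sin(π*x/3) dx = 36/π;  ∫_0^3 12*x*sin(π*x/3) dx = 108/π.
Sum: 36/π + 108/π = 144/π.
So RHS = -∫_0^3 v(x) φ(x) dx = -144/π.
LHS − RHS = 96/π ≠ 0, so the identity fails.
(For a valid weak derivative the identity must hold for EVERY test function, in particular this one. The failure shows v is NOT the weak derivative of u.)
Correct weak derivative would be u'(x) = 4*x + 2.


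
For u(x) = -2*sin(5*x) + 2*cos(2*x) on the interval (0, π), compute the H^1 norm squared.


||u||_{H^1(0,π)}^2 = -400/21 + 62*π

u'(x) = -4*sin(2*x) - 10*cos(5*x).
Expand u² and (u')² and integrate term by term on (0, π), using: for integers n ≥ 1, ∫_0^π sin²(nx) dx = ∫_0^π cos²(nx) dx = π/2; for n ≠ n', ∫_0^π sin(nx)sin(n'x) dx = ∫_0^π cos(nx)cos(n'x) dx = 0; and by product-to-sum, ∫_0^π sin(nx)cos(n'x) dx = ½∫_0^π [sin((n+n')x) + sin((n−n')x)] dx, which is 0 when n+n' is even and 2n/(n²−n'²) when n+n' is odd (it need not vanish on (0, π)).
  u² squared terms: (-2)²·∫sin(5x)² dx = 4·π/2 = 2*π;  (2)²·∫cos(2x)² dx = 4·π/2 = 2*π.
  u² cross terms: 2·(-2)·(2)·∫sin(5x)·cos(2x) dx = -8·(10/21) = -80/21.
  So ∫_0^π u² dx = 2*π + 2*π − 80/21 = -80/21 + 4*π.
  (u')² squared terms: (-10)²·∫cos(5x)² dx = 100·π/2 = 50*π;  (-4)²·∫sin(2x)² dx = 16·π/2 = 8*π.
  (u')² cross terms: 2·(-10)·(-4)·∫cos(5x)·sin(2x) dx = 80·(-4/21) = -320/21.
  So ∫_0^π (u')² dx = 50*π + 8*π − 320/21 = -320/21 + 58*π.
||u||_{H^1}^2 = (-80/21 + 4*π) + (-320/21 + 58*π) = -400/21 + 62*π.


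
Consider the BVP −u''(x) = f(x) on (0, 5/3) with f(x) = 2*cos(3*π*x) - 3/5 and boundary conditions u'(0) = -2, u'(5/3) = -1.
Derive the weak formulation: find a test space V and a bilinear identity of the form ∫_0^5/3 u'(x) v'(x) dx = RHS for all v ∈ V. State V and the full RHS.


V = H^1(0, 5/3) (v unrestricted at boundary; u is determined up to an additive constant); weak form: ∫_0^5/3 u'v' dx = ∫_0^5/3 (2*cos(3*π*x) - 3/5) v dx − v(5/3) + 2·v(0) for all v ∈ V.

Multiply both sides by a test function v and integrate from 0 to 5/3:
  ∫_0^5/3 −u''(x) v(x) dx = ∫_0^5/3 f(x) v(x) dx.
Integrate the LHS by parts once:
  ∫_0^5/3 −u'' v dx = −[u'(x) v(x)]_0^5/3 + ∫_0^5/3 u'(x) v'(x) dx.
Thus ∫_0^5/3 u'(x) v'(x) dx = ∫_0^5/3 f(x) v(x) dx + [u'(x) v(x)]_0^5/3.
Choose V so that boundary terms are either known or forced to vanish.
u has inhomogeneous Neumann u'(0) = -2, u'(5/3) = -1. [u' v]_0^5/3 = (-1)·v(5/3) − (-2)·v(0) = − v(5/3) + 2·v(0). Take V = H^1(0, 5/3); boundary term becomes part of RHS.
Weak formulation: find u (satisfying any essential BC) such that ∫_0^5/3 u'(x) v'(x) dx = ∫_0^5/3 f v dx − v(5/3) + 2·v(0) for all v ∈ V (Neumann data are natural BCs: they enter the RHS as boundary terms).
Substituting f(x) = 2*cos(3*π*x) - 3/5, the right-hand side is ∫_0^5/3 (2*cos(3*π*x) - 3/5) v dx − v(5/3) + 2·v(0).
Compatibility check (pure Neumann): taking v ≡ 1 ∈ V gives 0 = ∫_0^5/3 f dx + (-1) − (-2), i.e. ∫_0^5/3 f dx must equal u'(0) − u'(5/3) = -1. Indeed ∫_0^5/3 (2*cos(3*π*x) - 3/5) dx = -1, so the data are compatible. The solution is then unique only up to an additive constant (fix it e.g. by requiring ∫_0^5/3 u dx = 0).


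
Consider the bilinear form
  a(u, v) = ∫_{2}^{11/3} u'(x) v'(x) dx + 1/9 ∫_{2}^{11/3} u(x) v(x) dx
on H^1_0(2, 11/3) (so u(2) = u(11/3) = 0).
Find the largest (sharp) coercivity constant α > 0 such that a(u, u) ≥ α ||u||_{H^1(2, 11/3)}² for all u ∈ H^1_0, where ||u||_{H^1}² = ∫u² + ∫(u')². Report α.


α = (25 + 81*π^2)/(9*(25 + 9*π^2))

Coercivity of a(·,·) on H^1_0(2, 11/3) means a(u, u) ≥ α ||u||_{H^1}² for every u ∈ H^1_0.
The interval has length L = 5/3, and Poincaré/coercivity depend only on L. Here a(u, u) = ∫(u')² + (1/9)·∫u².
Here 0 < c = 1/9 < 1. The condition a(u,u) ≥ α||u||_{H^1}² reads (1−α)∫(u')² ≥ (α−c)∫u². Any admissible α is ≤ 1 (rapidly oscillating u have ∫u²/∫(u')² → 0), and α = 1 would force 0 ≥ (1−c)∫u², impossible since c < 1; so 1−α > 0. By the sharp Poincaré inequality on H^1_0 of an interval of length L, ∫(u')² ≥ (π/L)²∫u² with equality for the first sine mode sin(π(x−x₀)/L) (x₀ the left endpoint), so the inequality holds for all u iff (1−α)(π/L)² ≥ α − c, i.e. α ≤ ((π/L)² + c)/((π/L)² + 1) = (1 + c(L/π)²)/(1 + (L/π)²). With (π/L)² = 9*π^2/25 and c = 1/9, the largest admissible constant is α = ((π/L)² + c)/((π/L)² + 1).
Simplifying, α = (25 + 81*π^2)/(9*(25 + 9*π^2)).


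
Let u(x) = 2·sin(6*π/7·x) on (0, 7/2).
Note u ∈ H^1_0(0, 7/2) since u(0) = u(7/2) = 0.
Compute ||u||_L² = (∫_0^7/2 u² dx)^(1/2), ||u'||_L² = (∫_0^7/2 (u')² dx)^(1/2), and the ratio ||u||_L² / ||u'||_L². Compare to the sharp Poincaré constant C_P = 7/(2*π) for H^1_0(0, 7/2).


||u||_L² / ||u'||_L² = 7/(6*π) < C_P = 7/(2*π).

u(x) = 2·sin(6*π/7·x), so u'(x) = 12*π*cos(6*π*x/7)/7.
Writing u(x) = A·sin(kπx/L) with A = 2 and k = 3, use ∫_0^L sin²(kπx/L) dx = L/2 and ∫_0^L cos²(kπx/L) dx = L/2.
u² = 4·sin²(6*π/7·x) and (u')² = 144*π^2/49·cos²(6*π/7·x), and each of sin², cos² integrates to L/2 = 7/4 over (0, 7/2).
∫_0^7/2 u² dx = 7, so ||u||_L² = sqrt(7).
∫_0^7/2 (u')² dx = 36*π^2/7, so ||u'||_L² = 6*sqrt(7)*π/7.
Ratio ||u||_L² / ||u'||_L² = 7/(6*π).
Sharp Poincaré constant on H^1_0(0, 7/2) is C_P = L/π = 7/(2*π), achieved by sin(2*π/7·x).
This is the k = 3 harmonic; the ratio L/(kπ) is strictly less than C_P = L/π, consistent with the sharp inequality ||u||_L² ≤ C_P ||u'||_L².
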